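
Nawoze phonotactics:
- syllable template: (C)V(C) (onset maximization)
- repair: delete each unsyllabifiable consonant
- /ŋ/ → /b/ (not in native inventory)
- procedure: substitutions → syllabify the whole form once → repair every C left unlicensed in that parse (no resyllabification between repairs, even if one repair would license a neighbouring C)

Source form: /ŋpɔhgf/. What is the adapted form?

Substitution: /ŋ/ → /b/, giving /bpɔhgf/.
Under (C)V(C), the unsyllabifiable consonants are /b/, /g/, /f/ (at most one coda consonant is licensed; onsets are limited to one consonant).
Deleting the stranded consonants removes /b/, /g/, /f/.

pɔh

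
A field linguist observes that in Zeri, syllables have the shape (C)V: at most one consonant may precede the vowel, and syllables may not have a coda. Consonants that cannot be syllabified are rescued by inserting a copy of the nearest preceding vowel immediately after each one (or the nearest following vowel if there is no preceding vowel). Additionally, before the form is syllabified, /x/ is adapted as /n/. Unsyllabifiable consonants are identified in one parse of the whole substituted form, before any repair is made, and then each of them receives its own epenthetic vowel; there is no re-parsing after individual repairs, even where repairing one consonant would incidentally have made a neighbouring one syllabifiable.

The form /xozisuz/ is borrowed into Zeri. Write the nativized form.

nozisuzu

Substitution: /x/ → /n/, giving /nozisuz/.
Syllabifying with onset maximization leaves /z/ stranded (no codas are permitted; onsets are limited to one consonant).
Inserting the epenthetic vowel yields /z/ → /zu/.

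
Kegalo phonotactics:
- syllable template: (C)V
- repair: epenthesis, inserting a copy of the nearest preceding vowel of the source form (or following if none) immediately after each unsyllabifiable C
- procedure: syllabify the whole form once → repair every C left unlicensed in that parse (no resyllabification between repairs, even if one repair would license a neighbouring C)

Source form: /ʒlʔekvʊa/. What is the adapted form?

ʒeleʔekevʊa

Syllabifying with onset maximization leaves /ʒ/, /l/, /k/ stranded (no codas are permitted; onsets are limited to one consonant).
Each unlicensed consonant becomes the onset of a new syllable: /ʒ/ → /ʒe/, /l/ → /le/, /k/ → /ke/.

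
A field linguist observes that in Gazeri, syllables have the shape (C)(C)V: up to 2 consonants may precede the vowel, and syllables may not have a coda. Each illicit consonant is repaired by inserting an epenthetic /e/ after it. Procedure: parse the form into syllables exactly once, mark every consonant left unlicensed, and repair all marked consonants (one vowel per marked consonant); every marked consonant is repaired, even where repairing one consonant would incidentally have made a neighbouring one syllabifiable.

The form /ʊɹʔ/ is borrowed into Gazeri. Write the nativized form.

ʊɹeʔe

Under (C)(C)V, the unsyllabifiable consonants are /ɹ/, /ʔ/ (no codas are permitted; onsets may contain at most 2 consonants).
Epenthesis after each stranded consonant: /ɹ/ → /ɹe/, /ʔ/ → /ʔe/.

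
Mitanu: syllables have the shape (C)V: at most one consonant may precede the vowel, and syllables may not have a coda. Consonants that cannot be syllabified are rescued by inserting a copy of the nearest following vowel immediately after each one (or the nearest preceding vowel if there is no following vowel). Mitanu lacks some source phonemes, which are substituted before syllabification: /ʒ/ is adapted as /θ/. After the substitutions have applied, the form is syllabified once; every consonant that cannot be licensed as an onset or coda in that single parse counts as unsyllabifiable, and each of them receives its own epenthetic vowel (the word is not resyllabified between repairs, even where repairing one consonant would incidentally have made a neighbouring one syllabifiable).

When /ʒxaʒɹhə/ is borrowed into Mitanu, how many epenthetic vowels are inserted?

3

After substitution the input is /θxaθɹhə/.
The unsyllabifiable consonants are /θ/, /θ/, /ɹ/; each receives one epenthetic vowel.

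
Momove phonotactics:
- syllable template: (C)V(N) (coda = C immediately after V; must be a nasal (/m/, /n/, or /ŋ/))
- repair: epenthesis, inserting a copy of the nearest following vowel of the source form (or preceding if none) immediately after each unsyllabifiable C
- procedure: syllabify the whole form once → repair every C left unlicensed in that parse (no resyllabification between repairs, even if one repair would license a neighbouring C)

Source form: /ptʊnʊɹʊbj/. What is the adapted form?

pʊtʊnʊɹʊbʊjʊ

The consonants /p/, /b/, /j/ cannot be parsed into a legal (C)V(N) syllable (only a nasal (/m/, /n/, or /ŋ/) is licensed in coda position; onsets are limited to one consonant).
Epenthesis after each stranded consonant: /p/ → /pʊ/, /b/ → /bʊ/, /j/ → /jʊ/.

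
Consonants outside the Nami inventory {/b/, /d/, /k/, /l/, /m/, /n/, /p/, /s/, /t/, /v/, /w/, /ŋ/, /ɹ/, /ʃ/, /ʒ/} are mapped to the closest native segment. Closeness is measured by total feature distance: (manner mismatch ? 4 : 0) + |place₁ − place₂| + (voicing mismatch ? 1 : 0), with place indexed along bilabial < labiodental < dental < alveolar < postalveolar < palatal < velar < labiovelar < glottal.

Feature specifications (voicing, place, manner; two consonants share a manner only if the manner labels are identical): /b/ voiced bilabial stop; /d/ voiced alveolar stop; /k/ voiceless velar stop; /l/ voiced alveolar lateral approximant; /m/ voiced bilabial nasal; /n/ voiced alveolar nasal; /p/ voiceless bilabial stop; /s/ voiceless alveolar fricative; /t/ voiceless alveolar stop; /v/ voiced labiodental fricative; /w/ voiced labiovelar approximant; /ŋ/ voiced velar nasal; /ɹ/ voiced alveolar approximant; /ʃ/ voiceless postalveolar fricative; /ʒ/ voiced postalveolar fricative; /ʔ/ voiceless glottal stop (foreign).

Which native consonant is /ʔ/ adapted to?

/k/ is closest: same manner (stop), place distance 2 (glottal→velar), same voicing; total 2. Next closest is /t/ at distance 5.

k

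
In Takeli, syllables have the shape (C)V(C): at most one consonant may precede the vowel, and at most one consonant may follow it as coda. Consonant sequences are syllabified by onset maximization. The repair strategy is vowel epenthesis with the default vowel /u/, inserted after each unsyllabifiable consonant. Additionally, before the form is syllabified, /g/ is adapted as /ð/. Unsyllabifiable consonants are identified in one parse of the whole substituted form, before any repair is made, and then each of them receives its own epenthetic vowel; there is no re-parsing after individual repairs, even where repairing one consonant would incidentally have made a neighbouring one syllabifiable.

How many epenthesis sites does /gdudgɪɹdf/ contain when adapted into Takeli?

3

After substitution the input is /ðdudðɪɹdf/.
The unsyllabifiable consonants are /ð/, /d/, /f/; each receives one epenthetic vowel.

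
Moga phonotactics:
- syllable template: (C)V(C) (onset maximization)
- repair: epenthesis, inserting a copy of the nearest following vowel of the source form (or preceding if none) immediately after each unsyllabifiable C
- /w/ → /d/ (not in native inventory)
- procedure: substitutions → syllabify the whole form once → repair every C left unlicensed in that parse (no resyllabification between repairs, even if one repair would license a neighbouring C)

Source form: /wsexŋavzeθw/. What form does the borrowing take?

desexŋavzeθde

Substitution: /w/ → /d/, giving /dsexŋavzeθd/.
Syllabifying with onset maximization leaves /d/, /d/ stranded (at most one coda consonant is licensed; onsets are limited to one consonant).
Inserting the epenthetic vowel yields /d/ → /de/, /d/ → /de/.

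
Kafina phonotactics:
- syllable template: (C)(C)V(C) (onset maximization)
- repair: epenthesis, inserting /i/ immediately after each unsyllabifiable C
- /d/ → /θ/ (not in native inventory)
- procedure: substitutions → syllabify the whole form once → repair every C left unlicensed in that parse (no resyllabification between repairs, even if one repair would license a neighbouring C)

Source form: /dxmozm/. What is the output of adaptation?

θixmozmi

Substitution: /d/ → /θ/, giving /θxmozm/.
The consonants /θ/, /m/ cannot be parsed into a legal (C)(C)V(C) syllable (at most one coda consonant is licensed; onsets may contain at most 2 consonants).
Each unlicensed consonant becomes the onset of a new syllable: /θ/ → /θi/, /m/ → /mi/.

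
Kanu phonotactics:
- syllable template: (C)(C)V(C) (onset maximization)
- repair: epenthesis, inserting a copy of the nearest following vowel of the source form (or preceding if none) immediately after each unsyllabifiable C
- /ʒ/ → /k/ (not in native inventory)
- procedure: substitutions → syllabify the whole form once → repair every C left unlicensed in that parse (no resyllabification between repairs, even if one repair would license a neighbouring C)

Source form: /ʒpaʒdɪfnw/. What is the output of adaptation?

kpakdɪfnɪwɪ

Substitution: /ʒ/ → /k/, giving /kpakdɪfnw/.
Syllabifying with onset maximization leaves /n/, /w/ stranded (at most one coda consonant is licensed; onsets may contain at most 2 consonants).
Inserting the epenthetic vowel yields /n/ → /nɪ/, /w/ → /wɪ/.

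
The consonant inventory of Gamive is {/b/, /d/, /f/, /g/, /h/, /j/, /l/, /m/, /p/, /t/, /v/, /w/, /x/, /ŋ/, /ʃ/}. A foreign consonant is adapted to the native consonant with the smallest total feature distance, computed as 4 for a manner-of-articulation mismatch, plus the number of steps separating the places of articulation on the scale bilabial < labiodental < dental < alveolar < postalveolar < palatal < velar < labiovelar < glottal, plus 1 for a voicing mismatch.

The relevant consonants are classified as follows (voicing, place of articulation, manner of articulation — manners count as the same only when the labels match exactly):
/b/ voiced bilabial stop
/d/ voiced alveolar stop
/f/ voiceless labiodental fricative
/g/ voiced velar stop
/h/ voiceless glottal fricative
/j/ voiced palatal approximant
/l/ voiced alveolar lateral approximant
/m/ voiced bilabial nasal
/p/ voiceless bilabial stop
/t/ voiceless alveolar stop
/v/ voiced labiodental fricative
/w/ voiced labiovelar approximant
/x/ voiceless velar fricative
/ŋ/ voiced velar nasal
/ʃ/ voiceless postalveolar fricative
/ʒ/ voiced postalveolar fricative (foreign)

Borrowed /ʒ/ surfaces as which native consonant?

ʃ

/ʃ/ is closest: same manner (fricative), place distance 0 (postalveolar→postalveolar), voicing differs (+1); total 1. Next closest is /v/ at distance 3.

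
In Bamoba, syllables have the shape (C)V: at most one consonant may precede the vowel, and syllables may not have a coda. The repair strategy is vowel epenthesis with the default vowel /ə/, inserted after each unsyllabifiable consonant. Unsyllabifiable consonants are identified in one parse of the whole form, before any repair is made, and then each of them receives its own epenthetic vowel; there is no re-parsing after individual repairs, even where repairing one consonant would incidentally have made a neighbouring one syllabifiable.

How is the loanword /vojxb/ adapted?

vojəxəbə

Syllabifying with onset maximization leaves /j/, /x/, /b/ stranded (no codas are permitted; onsets are limited to one consonant).
Each unlicensed consonant becomes the onset of a new syllable: /j/ → /jə/, /x/ → /xə/, /b/ → /bə/.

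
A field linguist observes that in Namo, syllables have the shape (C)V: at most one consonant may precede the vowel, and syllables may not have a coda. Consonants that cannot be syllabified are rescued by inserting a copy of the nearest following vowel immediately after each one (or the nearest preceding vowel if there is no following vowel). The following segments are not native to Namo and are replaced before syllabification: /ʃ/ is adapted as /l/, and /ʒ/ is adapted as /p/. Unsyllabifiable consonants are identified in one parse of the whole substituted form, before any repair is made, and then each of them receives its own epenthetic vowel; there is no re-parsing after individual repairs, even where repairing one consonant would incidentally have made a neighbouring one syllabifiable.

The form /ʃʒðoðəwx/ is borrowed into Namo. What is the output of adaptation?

lopoðoðəwəxə

Substitution: /ʃ/ → /l/, /ʒ/ → /p/, giving /lpðoðəwx/.
The consonants /l/, /p/, /w/, /x/ cannot be parsed into a legal (C)V syllable (no codas are permitted; onsets are limited to one consonant).
Epenthesis after each stranded consonant: /l/ → /lo/, /p/ → /po/, /w/ → /wə/, /x/ → /xə/.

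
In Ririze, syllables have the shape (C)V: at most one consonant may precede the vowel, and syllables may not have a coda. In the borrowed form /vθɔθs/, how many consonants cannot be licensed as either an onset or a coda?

The consonants /v/, /θ/, /s/ cannot be parsed into a legal (C)V syllable (no codas are permitted; onsets are limited to one consonant).

3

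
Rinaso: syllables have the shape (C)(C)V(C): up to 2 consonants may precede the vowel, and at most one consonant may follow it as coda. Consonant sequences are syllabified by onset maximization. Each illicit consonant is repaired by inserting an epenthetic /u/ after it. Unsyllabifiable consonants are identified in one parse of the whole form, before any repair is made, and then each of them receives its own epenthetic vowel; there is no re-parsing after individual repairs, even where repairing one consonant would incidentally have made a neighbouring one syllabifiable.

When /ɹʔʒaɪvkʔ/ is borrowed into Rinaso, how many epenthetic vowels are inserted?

3

The unsyllabifiable consonants are /ɹ/, /k/, /ʔ/; each receives one epenthetic vowel.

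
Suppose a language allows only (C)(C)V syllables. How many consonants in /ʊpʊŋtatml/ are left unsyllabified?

3

Syllabifying with onset maximization leaves /t/, /m/, /l/ stranded (no codas are permitted; onsets may contain at most 2 consonants).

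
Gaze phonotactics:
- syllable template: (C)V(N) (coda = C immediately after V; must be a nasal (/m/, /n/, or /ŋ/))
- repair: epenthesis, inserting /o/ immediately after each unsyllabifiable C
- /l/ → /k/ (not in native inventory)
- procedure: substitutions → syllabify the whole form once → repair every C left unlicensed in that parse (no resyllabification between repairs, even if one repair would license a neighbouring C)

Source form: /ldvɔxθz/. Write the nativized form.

Substitution: /l/ → /k/, giving /kdvɔxθz/.
Syllabifying with onset maximization leaves /k/, /d/, /x/, /θ/, /z/ stranded (only a nasal (/m/, /n/, or /ŋ/) is licensed in coda position; onsets are limited to one consonant).
Epenthesis after each stranded consonant: /k/ → /ko/, /d/ → /do/, /x/ → /xo/, /θ/ → /θo/, /z/ → /zo/.

kodovɔxoθozo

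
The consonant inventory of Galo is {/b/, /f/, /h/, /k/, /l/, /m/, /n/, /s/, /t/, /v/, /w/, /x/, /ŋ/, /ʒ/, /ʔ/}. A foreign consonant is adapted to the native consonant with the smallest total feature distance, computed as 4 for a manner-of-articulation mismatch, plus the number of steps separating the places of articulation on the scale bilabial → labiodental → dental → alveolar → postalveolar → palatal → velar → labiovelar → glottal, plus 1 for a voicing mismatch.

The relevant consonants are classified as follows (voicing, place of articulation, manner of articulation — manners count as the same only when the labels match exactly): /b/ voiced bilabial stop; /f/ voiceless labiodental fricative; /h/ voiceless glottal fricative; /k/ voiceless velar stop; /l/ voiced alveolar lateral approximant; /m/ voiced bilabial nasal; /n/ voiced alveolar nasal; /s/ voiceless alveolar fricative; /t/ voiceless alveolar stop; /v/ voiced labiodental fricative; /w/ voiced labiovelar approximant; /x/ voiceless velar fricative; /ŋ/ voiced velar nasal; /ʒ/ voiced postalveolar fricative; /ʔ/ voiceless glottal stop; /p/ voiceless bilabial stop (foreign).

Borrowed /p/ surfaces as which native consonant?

/b/ is closest: same manner (stop), place distance 0 (bilabial→bilabial), voicing differs (+1); total 1. Next closest is /t/ at distance 3.

b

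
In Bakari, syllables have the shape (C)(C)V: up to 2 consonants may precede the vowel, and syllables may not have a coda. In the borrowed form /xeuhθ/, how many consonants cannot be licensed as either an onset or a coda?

The consonants /h/, /θ/ cannot be parsed into a legal (C)(C)V syllable (no codas are permitted; onsets may contain at most 2 consonants).

2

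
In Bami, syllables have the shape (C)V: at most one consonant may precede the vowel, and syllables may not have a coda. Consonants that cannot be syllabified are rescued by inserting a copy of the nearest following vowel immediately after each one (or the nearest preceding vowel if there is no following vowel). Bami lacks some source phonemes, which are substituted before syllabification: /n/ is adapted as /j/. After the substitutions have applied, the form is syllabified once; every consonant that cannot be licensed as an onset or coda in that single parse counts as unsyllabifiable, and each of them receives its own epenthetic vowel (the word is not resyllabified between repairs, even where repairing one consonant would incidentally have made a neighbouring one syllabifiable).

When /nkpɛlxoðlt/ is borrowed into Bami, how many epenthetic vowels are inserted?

After substitution the input is /jkpɛlxoðlt/.
The unsyllabifiable consonants are /j/, /k/, /l/, /ð/, /l/, /t/; each receives one epenthetic vowel.

6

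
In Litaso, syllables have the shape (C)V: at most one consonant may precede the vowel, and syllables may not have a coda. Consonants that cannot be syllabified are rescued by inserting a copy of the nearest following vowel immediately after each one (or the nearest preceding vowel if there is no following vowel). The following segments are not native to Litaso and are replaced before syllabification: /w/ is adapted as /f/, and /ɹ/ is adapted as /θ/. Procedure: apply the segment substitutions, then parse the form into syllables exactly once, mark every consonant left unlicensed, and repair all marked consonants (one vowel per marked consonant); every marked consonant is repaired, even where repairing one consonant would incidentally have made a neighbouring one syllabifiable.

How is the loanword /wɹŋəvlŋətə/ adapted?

fəθəŋəvələŋətə

Substitution: /w/ → /f/, /ɹ/ → /θ/, giving /fθŋəvlŋətə/.
Under (C)V, the unsyllabifiable consonants are /f/, /θ/, /v/, /l/ (no codas are permitted; onsets are limited to one consonant).
Each unlicensed consonant becomes the onset of a new syllable: /f/ → /fə/, /θ/ → /θə/, /v/ → /və/, /l/ → /lə/.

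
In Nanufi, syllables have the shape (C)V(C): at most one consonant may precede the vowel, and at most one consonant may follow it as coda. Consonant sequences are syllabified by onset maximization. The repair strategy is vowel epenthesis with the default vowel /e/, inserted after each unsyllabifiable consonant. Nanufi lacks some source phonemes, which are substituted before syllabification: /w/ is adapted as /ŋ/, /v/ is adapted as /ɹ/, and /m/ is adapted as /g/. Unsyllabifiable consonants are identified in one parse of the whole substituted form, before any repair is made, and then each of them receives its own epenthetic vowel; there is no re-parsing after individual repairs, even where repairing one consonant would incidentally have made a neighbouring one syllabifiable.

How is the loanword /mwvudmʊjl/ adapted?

geŋeɹudgʊjle

Substitution: /m/ → /g/, /w/ → /ŋ/, /v/ → /ɹ/, giving /gŋɹudgʊjl/.
The consonants /g/, /ŋ/, /l/ cannot be parsed into a legal (C)V(C) syllable (at most one coda consonant is licensed; onsets are limited to one consonant).
Inserting the epenthetic vowel yields /g/ → /ge/, /ŋ/ → /ŋe/, /l/ → /le/.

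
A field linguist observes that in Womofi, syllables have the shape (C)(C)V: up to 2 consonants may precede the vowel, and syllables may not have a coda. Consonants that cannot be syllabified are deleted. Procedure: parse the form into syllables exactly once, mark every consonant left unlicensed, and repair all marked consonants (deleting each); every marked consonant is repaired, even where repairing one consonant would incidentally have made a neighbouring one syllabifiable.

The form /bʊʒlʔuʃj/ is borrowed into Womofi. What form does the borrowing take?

bʊlʔu

Under (C)(C)V, the unsyllabifiable consonants are /ʒ/, /ʃ/, /j/ (no codas are permitted; onsets may contain at most 2 consonants).
Deleting the stranded consonants removes /ʒ/, /ʃ/, /j/.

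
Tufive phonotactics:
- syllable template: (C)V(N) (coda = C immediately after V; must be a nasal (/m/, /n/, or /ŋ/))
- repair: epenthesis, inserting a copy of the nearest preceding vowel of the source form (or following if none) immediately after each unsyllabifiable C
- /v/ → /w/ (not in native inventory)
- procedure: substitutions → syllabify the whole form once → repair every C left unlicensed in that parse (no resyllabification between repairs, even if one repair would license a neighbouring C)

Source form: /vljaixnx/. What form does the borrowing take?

walajaixinixi

Substitution: /v/ → /w/, giving /wljaixnx/.
Syllabifying with onset maximization leaves /w/, /l/, /x/, /n/, /x/ stranded (only a nasal (/m/, /n/, or /ŋ/) is licensed in coda position; onsets are limited to one consonant).
Inserting the epenthetic vowel yields /w/ → /wa/, /l/ → /la/, /x/ → /xi/, /n/ → /ni/, /x/ → /xi/.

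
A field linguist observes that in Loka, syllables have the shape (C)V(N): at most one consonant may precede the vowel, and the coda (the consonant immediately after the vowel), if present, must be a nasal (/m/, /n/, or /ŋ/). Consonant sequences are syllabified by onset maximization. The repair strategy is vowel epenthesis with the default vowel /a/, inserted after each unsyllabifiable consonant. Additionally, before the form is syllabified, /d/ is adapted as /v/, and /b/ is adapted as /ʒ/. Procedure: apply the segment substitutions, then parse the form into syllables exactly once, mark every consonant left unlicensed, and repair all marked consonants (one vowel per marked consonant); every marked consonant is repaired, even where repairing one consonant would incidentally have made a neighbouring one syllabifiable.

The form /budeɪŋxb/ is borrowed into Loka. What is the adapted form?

ʒuveɪŋxaʒa

Substitution: /b/ → /ʒ/, /d/ → /v/, giving /ʒuveɪŋxʒ/.
Under (C)V(N), the unsyllabifiable consonants are /x/, /ʒ/ (only a nasal (/m/, /n/, or /ŋ/) is licensed in coda position; onsets are limited to one consonant).
Each unlicensed consonant becomes the onset of a new syllable: /x/ → /xa/, /ʒ/ → /ʒa/.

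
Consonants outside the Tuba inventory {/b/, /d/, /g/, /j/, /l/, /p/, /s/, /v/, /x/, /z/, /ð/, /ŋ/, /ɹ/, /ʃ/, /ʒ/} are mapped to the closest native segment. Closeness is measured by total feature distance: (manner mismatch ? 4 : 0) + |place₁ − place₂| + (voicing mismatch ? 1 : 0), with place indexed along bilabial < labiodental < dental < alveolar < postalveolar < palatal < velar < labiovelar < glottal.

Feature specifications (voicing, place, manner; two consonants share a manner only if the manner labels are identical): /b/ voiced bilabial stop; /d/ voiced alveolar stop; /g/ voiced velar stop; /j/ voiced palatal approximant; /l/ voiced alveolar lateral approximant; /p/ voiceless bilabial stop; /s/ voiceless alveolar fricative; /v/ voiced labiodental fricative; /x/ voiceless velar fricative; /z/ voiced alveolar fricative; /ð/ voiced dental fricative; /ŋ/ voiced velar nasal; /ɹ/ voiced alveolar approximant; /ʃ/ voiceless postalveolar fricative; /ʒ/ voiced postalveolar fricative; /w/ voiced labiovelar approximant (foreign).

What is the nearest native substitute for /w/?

/j/ is closest: same manner (approximant), place distance 2 (labiovelar→palatal), same voicing; total 2. Next closest is /ɹ/ at distance 4.

j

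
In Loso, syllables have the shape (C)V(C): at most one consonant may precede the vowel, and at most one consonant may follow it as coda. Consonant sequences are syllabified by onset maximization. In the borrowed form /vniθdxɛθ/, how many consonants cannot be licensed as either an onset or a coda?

The consonants /v/, /d/ cannot be parsed into a legal (C)V(C) syllable (at most one coda consonant is licensed; onsets are limited to one consonant).

2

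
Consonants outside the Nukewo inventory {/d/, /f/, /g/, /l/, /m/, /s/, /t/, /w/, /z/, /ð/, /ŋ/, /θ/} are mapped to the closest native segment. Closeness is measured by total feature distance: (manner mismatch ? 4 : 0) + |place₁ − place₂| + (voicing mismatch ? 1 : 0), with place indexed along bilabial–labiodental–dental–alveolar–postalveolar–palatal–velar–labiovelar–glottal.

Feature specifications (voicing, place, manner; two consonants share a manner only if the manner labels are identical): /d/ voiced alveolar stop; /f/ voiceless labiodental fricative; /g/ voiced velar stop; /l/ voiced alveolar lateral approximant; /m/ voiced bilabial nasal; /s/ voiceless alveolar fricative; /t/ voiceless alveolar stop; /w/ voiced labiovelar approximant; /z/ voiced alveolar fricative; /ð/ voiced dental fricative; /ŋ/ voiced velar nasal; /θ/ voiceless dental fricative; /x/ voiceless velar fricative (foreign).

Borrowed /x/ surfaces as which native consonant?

/s/ is closest: same manner (fricative), place distance 3 (velar→alveolar), same voicing; total 3. Next closest is /z/ at distance 4.

s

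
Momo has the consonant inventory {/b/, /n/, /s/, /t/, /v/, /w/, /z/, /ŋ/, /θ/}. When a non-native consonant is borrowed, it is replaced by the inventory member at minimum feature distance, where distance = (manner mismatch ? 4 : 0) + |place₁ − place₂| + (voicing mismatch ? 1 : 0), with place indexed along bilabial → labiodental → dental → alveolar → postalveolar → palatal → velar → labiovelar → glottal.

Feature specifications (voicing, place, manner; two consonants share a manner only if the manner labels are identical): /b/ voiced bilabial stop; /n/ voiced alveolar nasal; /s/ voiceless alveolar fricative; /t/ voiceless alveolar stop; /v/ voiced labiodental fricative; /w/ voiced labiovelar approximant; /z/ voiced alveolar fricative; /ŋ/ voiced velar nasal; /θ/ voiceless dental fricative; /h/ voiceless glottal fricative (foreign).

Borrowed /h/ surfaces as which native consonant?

s

/s/ is closest: same manner (fricative), place distance 5 (glottal→alveolar), same voicing; total 5. Next closest is /w/ at distance 6.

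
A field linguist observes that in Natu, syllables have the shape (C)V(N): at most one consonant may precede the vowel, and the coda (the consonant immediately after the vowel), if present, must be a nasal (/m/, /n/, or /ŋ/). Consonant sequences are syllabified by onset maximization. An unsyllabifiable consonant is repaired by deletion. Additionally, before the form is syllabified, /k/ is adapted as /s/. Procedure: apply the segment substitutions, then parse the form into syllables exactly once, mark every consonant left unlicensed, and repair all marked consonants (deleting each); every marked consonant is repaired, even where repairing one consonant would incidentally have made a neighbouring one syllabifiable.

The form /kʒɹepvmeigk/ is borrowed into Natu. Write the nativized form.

ɹemei

Substitution: /k/ → /s/, giving /sʒɹepvmeigs/.
The consonants /s/, /ʒ/, /p/, /v/, /g/, /s/ cannot be parsed into a legal (C)V(N) syllable (only a nasal (/m/, /n/, or /ŋ/) is licensed in coda position; onsets are limited to one consonant).
Each unlicensed consonant is deleted: /s/, /ʒ/, /p/, /v/, /g/, /s/.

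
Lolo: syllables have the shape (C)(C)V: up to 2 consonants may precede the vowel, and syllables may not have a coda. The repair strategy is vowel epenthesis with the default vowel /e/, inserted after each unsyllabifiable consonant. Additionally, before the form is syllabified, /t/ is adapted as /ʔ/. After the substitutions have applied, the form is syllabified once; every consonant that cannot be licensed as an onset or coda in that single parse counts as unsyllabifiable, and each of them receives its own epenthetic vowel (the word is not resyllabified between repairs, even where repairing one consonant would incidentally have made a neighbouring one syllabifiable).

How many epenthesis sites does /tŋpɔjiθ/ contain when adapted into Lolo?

2

After substitution the input is /ʔŋpɔjiθ/.
The unsyllabifiable consonants are /ʔ/, /θ/; each receives one epenthetic vowel.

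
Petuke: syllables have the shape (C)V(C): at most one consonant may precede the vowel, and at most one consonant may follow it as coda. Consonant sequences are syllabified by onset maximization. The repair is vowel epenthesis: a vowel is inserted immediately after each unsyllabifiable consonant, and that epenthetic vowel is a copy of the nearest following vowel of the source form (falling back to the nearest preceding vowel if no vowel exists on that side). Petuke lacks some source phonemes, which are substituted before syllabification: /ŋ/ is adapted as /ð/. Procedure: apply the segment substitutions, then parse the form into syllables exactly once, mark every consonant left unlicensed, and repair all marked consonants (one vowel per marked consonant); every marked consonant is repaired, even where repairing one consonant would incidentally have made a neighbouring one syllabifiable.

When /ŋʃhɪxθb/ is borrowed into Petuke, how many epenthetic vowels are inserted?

After substitution the input is /ðʃhɪxθb/.
The unsyllabifiable consonants are /ð/, /ʃ/, /θ/, /b/; each receives one epenthetic vowel.

4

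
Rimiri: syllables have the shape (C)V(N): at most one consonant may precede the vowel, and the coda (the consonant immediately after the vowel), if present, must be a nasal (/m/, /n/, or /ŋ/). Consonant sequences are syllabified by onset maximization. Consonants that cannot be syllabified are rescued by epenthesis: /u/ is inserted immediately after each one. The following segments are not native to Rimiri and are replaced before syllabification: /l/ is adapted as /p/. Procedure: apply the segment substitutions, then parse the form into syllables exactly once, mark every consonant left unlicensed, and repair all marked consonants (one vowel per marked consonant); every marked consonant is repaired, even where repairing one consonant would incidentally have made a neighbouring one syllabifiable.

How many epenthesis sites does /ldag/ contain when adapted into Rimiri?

2

After substitution the input is /pdag/.
The unsyllabifiable consonants are /p/, /g/; each receives one epenthetic vowel.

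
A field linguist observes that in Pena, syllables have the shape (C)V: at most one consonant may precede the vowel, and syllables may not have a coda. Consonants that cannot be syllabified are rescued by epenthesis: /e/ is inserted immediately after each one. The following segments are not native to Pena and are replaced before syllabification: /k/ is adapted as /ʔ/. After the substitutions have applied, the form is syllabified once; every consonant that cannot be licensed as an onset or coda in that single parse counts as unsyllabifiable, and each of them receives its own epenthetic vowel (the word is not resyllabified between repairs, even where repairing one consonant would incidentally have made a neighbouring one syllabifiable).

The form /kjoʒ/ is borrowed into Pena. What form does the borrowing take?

ʔejoʒe

Substitution: /k/ → /ʔ/, giving /ʔjoʒ/.
Under (C)V, the unsyllabifiable consonants are /ʔ/, /ʒ/ (no codas are permitted; onsets are limited to one consonant).
Epenthesis after each stranded consonant: /ʔ/ → /ʔe/, /ʒ/ → /ʒe/.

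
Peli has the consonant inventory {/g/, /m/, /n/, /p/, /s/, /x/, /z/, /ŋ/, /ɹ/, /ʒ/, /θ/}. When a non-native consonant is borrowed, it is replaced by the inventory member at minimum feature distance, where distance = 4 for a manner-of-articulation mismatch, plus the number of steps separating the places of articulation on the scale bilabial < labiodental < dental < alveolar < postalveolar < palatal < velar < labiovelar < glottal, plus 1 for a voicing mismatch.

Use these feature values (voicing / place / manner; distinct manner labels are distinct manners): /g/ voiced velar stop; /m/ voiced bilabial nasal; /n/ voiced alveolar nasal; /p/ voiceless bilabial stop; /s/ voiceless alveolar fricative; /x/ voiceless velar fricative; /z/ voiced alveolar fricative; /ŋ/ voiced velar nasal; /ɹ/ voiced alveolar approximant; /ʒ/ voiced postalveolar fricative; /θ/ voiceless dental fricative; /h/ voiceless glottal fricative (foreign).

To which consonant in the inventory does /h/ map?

x

/x/ is closest: same manner (fricative), place distance 2 (glottal→velar), same voicing; total 2. Next closest is /s/ at distance 5.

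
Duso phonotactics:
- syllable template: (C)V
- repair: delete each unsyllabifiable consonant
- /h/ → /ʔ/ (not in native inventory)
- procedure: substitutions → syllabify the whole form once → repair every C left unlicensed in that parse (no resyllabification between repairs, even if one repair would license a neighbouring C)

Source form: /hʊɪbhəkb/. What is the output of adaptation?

ʔʊɪʔə

Substitution: /h/ → /ʔ/, giving /ʔʊɪbʔəkb/.
Under (C)V, the unsyllabifiable consonants are /b/, /k/, /b/ (no codas are permitted; onsets are limited to one consonant).
Each unlicensed consonant is deleted: /b/, /k/, /b/.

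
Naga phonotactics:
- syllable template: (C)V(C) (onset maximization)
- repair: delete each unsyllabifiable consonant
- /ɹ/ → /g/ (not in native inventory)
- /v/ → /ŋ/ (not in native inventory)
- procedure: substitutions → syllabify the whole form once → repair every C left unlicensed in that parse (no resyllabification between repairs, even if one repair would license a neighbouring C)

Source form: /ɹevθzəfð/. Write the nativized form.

Substitution: /ɹ/ → /g/, /v/ → /ŋ/, giving /geŋθzəfð/.
The consonants /θ/, /ð/ cannot be parsed into a legal (C)V(C) syllable (at most one coda consonant is licensed; onsets are limited to one consonant).
Deleting the stranded consonants removes /θ/, /ð/.

geŋzəf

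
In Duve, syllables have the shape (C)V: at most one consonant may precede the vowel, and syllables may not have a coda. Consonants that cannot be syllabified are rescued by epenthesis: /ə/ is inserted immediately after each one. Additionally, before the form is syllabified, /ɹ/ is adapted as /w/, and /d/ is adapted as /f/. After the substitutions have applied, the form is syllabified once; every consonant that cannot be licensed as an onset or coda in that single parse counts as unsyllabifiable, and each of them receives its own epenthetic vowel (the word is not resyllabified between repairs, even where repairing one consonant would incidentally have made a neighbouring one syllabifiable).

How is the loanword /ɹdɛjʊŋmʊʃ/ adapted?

Substitution: /ɹ/ → /w/, /d/ → /f/, giving /wfɛjʊŋmʊʃ/.
The consonants /w/, /ŋ/, /ʃ/ cannot be parsed into a legal (C)V syllable (no codas are permitted; onsets are limited to one consonant).
Inserting the epenthetic vowel yields /w/ → /wə/, /ŋ/ → /ŋə/, /ʃ/ → /ʃə/.

wəfɛjʊŋəmʊʃə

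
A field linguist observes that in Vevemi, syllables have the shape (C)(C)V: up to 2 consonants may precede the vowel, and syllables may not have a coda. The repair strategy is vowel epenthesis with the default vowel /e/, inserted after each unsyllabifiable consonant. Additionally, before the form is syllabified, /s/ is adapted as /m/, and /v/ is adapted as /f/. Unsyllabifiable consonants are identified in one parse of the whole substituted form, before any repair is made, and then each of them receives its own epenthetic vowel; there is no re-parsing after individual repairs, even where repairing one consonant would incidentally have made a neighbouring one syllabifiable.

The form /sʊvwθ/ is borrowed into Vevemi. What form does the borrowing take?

mʊfeweθe

Substitution: /s/ → /m/, /v/ → /f/, giving /mʊfwθ/.
The consonants /f/, /w/, /θ/ cannot be parsed into a legal (C)(C)V syllable (no codas are permitted; onsets may contain at most 2 consonants).
Inserting the epenthetic vowel yields /f/ → /fe/, /w/ → /we/, /θ/ → /θe/.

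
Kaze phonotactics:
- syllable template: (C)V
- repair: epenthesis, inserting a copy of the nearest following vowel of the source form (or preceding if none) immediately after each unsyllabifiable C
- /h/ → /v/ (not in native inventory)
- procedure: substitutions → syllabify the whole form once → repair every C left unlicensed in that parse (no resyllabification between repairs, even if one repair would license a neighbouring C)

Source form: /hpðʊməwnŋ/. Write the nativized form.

Substitution: /h/ → /v/, giving /vpðʊməwnŋ/.
Syllabifying with onset maximization leaves /v/, /p/, /w/, /n/, /ŋ/ stranded (no codas are permitted; onsets are limited to one consonant).
Each unlicensed consonant becomes the onset of a new syllable: /v/ → /vʊ/, /p/ → /pʊ/, /w/ → /wə/, /n/ → /nə/, /ŋ/ → /ŋə/.

vʊpʊðʊməwənəŋə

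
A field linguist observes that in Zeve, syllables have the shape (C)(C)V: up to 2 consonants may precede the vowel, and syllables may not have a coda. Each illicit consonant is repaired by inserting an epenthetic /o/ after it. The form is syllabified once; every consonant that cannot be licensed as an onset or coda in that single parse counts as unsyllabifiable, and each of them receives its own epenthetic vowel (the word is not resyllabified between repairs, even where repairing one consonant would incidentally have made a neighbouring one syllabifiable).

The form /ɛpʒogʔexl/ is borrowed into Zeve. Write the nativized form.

ɛpʒogʔexolo

Under (C)(C)V, the unsyllabifiable consonants are /x/, /l/ (no codas are permitted; onsets may contain at most 2 consonants).
Each unlicensed consonant becomes the onset of a new syllable: /x/ → /xo/, /l/ → /lo/.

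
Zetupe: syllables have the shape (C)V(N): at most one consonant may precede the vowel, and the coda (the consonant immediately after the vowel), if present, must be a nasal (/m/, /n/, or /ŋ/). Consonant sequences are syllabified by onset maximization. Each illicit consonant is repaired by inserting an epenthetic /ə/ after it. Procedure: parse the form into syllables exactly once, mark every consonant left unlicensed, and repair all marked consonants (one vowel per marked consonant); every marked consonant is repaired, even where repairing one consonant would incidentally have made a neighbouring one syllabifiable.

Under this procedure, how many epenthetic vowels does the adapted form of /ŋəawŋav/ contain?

The unsyllabifiable consonants are /w/, /v/; each receives one epenthetic vowel.

2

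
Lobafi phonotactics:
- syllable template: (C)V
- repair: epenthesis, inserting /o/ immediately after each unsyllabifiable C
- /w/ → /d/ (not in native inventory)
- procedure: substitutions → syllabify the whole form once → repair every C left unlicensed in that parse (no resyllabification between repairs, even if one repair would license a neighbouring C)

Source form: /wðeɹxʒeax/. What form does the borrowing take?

doðeɹoxoʒeaxo

Substitution: /w/ → /d/, giving /dðeɹxʒeax/.
Under (C)V, the unsyllabifiable consonants are /d/, /ɹ/, /x/, /x/ (no codas are permitted; onsets are limited to one consonant).
Inserting the epenthetic vowel yields /d/ → /do/, /ɹ/ → /ɹo/, /x/ → /xo/, /x/ → /xo/.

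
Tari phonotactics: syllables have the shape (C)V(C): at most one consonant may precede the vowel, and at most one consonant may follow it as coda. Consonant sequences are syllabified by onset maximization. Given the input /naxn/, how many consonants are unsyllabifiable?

1

Syllabifying with onset maximization leaves /n/ stranded (at most one coda consonant is licensed; onsets are limited to one consonant).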